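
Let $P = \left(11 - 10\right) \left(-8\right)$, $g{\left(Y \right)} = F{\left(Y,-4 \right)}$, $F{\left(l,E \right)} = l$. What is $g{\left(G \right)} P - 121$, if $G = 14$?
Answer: $-233$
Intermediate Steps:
$g{\left(Y \right)} = Y$
$P = -8$ ($P = 1 \left(-8\right) = -8$)
$g{\left(G \right)} P - 121 = 14 \left(-8\right) - 121 = -112 - 121 = -233$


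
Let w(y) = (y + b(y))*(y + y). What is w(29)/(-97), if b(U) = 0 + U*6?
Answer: -11774/97 ≈ -121.38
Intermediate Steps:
b(U) = 6*U (b(U) = 0 + 6*U = 6*U)
w(y) = 14*y² (w(y) = (y + 6*y)*(y + y) = (7*y)*(2*y) = 14*y²)
w(29)/(-97) = (14*29²)/(-97) = (14*841)*(-1/97) = 11774*(-1/97) = -11774/97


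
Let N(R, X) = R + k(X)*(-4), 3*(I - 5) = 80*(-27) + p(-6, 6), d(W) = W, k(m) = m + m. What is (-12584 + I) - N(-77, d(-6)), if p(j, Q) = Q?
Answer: -13268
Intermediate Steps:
k(m) = 2*m
I = -713 (I = 5 + (80*(-27) + 6)/3 = 5 + (-2160 + 6)/3 = 5 + (⅓)*(-2154) = 5 - 718 = -713)
N(R, X) = R - 8*X (N(R, X) = R + (2*X)*(-4) = R - 8*X)
(-12584 + I) - N(-77, d(-6)) = (-12584 - 713) - (-77 - 8*(-6)) = -13297 - (-77 + 48) = -13297 - 1*(-29) = -13297 + 29 = -13268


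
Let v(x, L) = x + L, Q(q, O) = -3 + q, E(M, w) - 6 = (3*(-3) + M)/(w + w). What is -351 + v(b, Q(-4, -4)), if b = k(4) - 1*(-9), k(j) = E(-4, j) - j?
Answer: -2789/8 ≈ -348.63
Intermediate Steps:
E(M, w) = 6 + (-9 + M)/(2*w) (E(M, w) = 6 + (3*(-3) + M)/(w + w) = 6 + (-9 + M)/((2*w)) = 6 + (-9 + M)*(1/(2*w)) = 6 + (-9 + M)/(2*w))
k(j) = -j + (-13 + 12*j)/(2*j) (k(j) = (-9 - 4 + 12*j)/(2*j) - j = (-13 + 12*j)/(2*j) - j = -j + (-13 + 12*j)/(2*j))
b = 75/8 (b = (6 - 1*4 - 13/2/4) - 1*(-9) = (6 - 4 - 13/2*¼) + 9 = (6 - 4 - 13/8) + 9 = 3/8 + 9 = 75/8 ≈ 9.3750)
v(x, L) = L + x
-351 + v(b, Q(-4, -4)) = -351 + ((-3 - 4) + 75/8) = -351 + (-7 + 75/8) = -351 + 19/8 = -2789/8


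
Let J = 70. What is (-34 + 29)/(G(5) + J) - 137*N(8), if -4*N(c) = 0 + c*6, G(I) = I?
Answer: 24659/15 ≈ 1643.9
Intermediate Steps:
N(c) = -3*c/2 (N(c) = -(0 + c*6)/4 = -(0 + 6*c)/4 = -3*c/2)
(-34 + 29)/(G(5) + J) - 137*N(8) = (-34 + 29)/(5 + 70) - (-411)*8/2 = -5/75 - 137*(-12) = -5*1/75 + 1644 = -1/15 + 1644 = 24659/15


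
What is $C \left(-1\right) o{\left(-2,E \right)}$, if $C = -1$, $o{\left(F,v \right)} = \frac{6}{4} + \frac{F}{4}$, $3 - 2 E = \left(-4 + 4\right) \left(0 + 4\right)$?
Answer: $1$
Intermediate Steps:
$E = \frac{3}{2}$ ($E = \frac{3}{2} - \frac{\left(-4 + 4\right) \left(0 + 4\right)}{2} = \frac{3}{2} - \frac{0 \cdot 4}{2} = \frac{3}{2} - 0 = \frac{3}{2} + 0 = \frac{3}{2} \approx 1.5$)
$o{\left(F,v \right)} = \frac{3}{2} + \frac{F}{4}$ ($o{\left(F,v \right)} = 6 \cdot \frac{1}{4} + F \frac{1}{4} = \frac{3}{2} + \frac{F}{4}$)
$C \left(-1\right) o{\left(-2,E \right)} = \left(-1\right) \left(-1\right) \left(\frac{3}{2} + \frac{1}{4} \left(-2\right)\right) = 1 \left(\frac{3}{2} - \frac{1}{2}\right) = 1 \cdot 1 = 1$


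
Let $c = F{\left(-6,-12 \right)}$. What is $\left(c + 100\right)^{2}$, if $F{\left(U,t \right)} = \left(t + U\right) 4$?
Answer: $784$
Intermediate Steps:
$F{\left(U,t \right)} = 4 U + 4 t$ ($F{\left(U,t \right)} = \left(U + t\right) 4 = 4 U + 4 t$)
$c = -72$ ($c = 4 \left(-6\right) + 4 \left(-12\right) = -24 - 48 = -72$)
$\left(c + 100\right)^{2} = \left(-72 + 100\right)^{2} = 28^{2} = 784$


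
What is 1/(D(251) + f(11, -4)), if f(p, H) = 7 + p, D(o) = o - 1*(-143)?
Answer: 1/412 ≈ 0.0024272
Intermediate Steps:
D(o) = 143 + o (D(o) = o + 143 = 143 + o)
1/(D(251) + f(11, -4)) = 1/((143 + 251) + (7 + 11)) = 1/(394 + 18) = 1/412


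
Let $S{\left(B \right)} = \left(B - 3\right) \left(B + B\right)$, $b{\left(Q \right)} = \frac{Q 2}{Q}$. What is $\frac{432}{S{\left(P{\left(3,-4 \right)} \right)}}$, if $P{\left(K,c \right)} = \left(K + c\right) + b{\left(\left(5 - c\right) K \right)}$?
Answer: $-108$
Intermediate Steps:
$b{\left(Q \right)} = 2$ ($b{\left(Q \right)} = \frac{2 Q}{Q} = 2$)
$P{\left(K,c \right)} = 2 + K + c$ ($P{\left(K,c \right)} = \left(K + c\right) + 2 = 2 + K + c$)
$S{\left(B \right)} = 2 B \left(-3 + B\right)$ ($S{\left(B \right)} = \left(-3 + B\right) 2 B = 2 B \left(-3 + B\right)$)
$\frac{432}{S{\left(P{\left(3,-4 \right)} \right)}} = \frac{432}{2 \left(2 + 3 - 4\right) \left(-3 + \left(2 + 3 - 4\right)\right)} = \frac{432}{2 \cdot 1 \left(-3 + 1\right)} = \frac{432}{2 \cdot 1 \left(-2\right)} = \frac{432}{-4} = 432 \left(- \frac{1}{4}\right) = -108$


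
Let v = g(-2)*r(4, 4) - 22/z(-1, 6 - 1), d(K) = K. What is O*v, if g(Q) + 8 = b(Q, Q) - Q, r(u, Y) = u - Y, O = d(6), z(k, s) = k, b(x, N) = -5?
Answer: 132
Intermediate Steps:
O = 6
g(Q) = -13 - Q (g(Q) = -8 + (-5 - Q) = -13 - Q)
v = 22 (v = (-13 - 1*(-2))*(4 - 1*4) - 22/(-1) = (-13 + 2)*(4 - 4) - 22*(-1) = -11*0 + 22 = 0 + 22 = 22)
O*v = 6*22 = 132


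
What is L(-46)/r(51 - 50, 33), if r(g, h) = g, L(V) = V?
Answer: -46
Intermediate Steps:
L(-46)/r(51 - 50, 33) = -46/(51 - 50) = -46/1 = -46*1 = -46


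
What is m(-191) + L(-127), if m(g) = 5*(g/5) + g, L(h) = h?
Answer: -509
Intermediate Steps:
m(g) = 2*g (m(g) = 5*(g*(⅕)) + g = 5*(g/5) + g = g + g = 2*g)
m(-191) + L(-127) = 2*(-191) - 127 = -382 - 127 = -509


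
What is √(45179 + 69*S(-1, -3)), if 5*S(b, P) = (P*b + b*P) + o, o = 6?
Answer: 7*√23135/5 ≈ 212.94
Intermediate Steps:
S(b, P) = 6/5 + 2*P*b/5 (S(b, P) = ((P*b + b*P) + 6)/5 = ((P*b + P*b) + 6)/5 = (2*P*b + 6)/5 = (6 + 2*P*b)/5 = 6/5 + 2*P*b/5)
√(45179 + 69*S(-1, -3)) = √(45179 + 69*(6/5 + (⅖)*(-3)*(-1))) = √(45179 + 69*(6/5 + 6/5)) = √(45179 + 69*(12/5)) = √(45179 + 828/5) = √(226723/5) = 7*√23135/5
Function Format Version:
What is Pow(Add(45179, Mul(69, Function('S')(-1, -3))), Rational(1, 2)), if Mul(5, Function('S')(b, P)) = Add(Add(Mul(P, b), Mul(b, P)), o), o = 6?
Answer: Mul(Rational(7, 5), Pow(23135, Rational(1, 2))) ≈ 212.94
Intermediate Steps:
Function('S')(b, P) = Add(Rational(6, 5), Mul(Rational(2, 5), P, b)) (Function('S')(b, P) = Mul(Rational(1, 5), Add(Add(Mul(P, b), Mul(b, P)), 6)) = Mul(Rational(1, 5), Add(Add(Mul(P, b), Mul(P, b)), 6)) = Mul(Rational(1, 5), Add(Mul(2, P, b), 6)) = Mul(Rational(1, 5), Add(6, Mul(2, P, b))) = Add(Rational(6, 5), Mul(Rational(2, 5), P, b)))
Pow(Add(45179, Mul(69, Function('S')(-1, -3))), Rational(1, 2)) = Pow(Add(45179, Mul(69, Add(Rational(6, 5), Mul(Rational(2, 5), -3, -1)))), Rational(1, 2)) = Pow(Add(45179, Mul(69, Add(Rational(6, 5), Rational(6, 5)))), Rational(1, 2)) = Pow(Add(45179, Mul(69, Rational(12, 5))), Rational(1, 2)) = Pow(Add(45179, Rational(828, 5)), Rational(1, 2)) = Pow(Rational(226723, 5), Rational(1, 2)) = Mul(Rational(7, 5), Pow(23135, Rational(1, 2)))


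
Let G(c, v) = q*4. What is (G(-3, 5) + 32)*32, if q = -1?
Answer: 896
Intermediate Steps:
G(c, v) = -4 (G(c, v) = -1*4 = -4)
(G(-3, 5) + 32)*32 = (-4 + 32)*32 = 28*32 = 896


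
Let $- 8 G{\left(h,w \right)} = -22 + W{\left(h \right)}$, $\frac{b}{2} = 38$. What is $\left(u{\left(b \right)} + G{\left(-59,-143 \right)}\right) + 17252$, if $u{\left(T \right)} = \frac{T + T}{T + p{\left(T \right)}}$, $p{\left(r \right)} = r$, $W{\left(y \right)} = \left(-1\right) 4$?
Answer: $\frac{69025}{4} \approx 17256.0$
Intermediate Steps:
$b = 76$ ($b = 2 \cdot 38 = 76$)
$W{\left(y \right)} = -4$
$G{\left(h,w \right)} = \frac{13}{4}$ ($G{\left(h,w \right)} = - \frac{-22 - 4}{8} = \left(- \frac{1}{8}\right) \left(-26\right) = \frac{13}{4}$)
$u{\left(T \right)} = 1$ ($u{\left(T \right)} = \frac{T + T}{T + T} = \frac{2 T}{2 T} = 2 T \frac{1}{2 T} = 1$)
$\left(u{\left(b \right)} + G{\left(-59,-143 \right)}\right) + 17252 = \left(1 + \frac{13}{4}\right) + 17252 = \frac{17}{4} + 17252 = \frac{69025}{4}$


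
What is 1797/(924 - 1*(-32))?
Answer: 1797/956 ≈ 1.8797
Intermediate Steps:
1797/(924 - 1*(-32)) = 1797/(924 + 32) = 1797/956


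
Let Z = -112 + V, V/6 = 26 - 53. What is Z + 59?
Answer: -215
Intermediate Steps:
V = -162 (V = 6*(26 - 53) = 6*(-27) = -162)
Z = -274 (Z = -112 - 162 = -274)
Z + 59 = -274 + 59 = -215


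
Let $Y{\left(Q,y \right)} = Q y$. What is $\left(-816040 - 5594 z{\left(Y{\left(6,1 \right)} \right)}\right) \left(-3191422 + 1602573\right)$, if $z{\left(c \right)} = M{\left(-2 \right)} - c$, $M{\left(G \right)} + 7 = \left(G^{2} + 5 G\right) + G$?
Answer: $1109915890534$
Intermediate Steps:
$M{\left(G \right)} = -7 + G^{2} + 6 G$ ($M{\left(G \right)} = -7 + \left(\left(G^{2} + 5 G\right) + G\right) = -7 + \left(G^{2} + 6 G\right) = -7 + G^{2} + 6 G$)
$z{\left(c \right)} = -15 - c$ ($z{\left(c \right)} = \left(-7 + \left(-2\right)^{2} + 6 \left(-2\right)\right) - c = \left(-7 + 4 - 12\right) - c = -15 - c$)
$\left(-816040 - 5594 z{\left(Y{\left(6,1 \right)} \right)}\right) \left(-3191422 + 1602573\right) = \left(-816040 - 5594 \left(-15 - 6 \cdot 1\right)\right) \left(-3191422 + 1602573\right) = \left(-816040 - 5594 \left(-15 - 6\right)\right) \left(-1588849\right) = \left(-816040 - -117474\right) \left(-1588849\right) = \left(-816040 + 117474\right) \left(-1588849\right) = \left(-698566\right) \left(-1588849\right) = 1109915890534$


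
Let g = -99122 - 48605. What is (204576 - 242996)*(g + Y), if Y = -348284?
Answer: 19056742620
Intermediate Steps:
g = -147727
(204576 - 242996)*(g + Y) = (204576 - 242996)*(-147727 - 348284) = -38420*(-496011) = 19056742620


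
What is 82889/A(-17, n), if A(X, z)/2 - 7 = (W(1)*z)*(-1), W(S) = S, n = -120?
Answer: 82889/254 ≈ 326.33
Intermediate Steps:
A(X, z) = 14 - 2*z (A(X, z) = 14 + 2*((1*z)*(-1)) = 14 + 2*(z*(-1)) = 14 + 2*(-z) = 14 - 2*z)
82889/A(-17, n) = 82889/(14 - 2*(-120)) = 82889/(14 + 240) = 82889/254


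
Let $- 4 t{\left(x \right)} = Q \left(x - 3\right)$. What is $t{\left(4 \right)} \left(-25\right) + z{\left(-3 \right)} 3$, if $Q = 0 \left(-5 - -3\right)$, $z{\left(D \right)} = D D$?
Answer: $27$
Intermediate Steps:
$z{\left(D \right)} = D^{2}$
$Q = 0$ ($Q = 0 \left(-5 + 3\right) = 0 \left(-2\right) = 0$)
$t{\left(x \right)} = 0$ ($t{\left(x \right)} = - \frac{0 \left(x - 3\right)}{4} = - \frac{0 \left(-3 + x\right)}{4} = \left(- \frac{1}{4}\right) 0 = 0$)
$t{\left(4 \right)} \left(-25\right) + z{\left(-3 \right)} 3 = 0 \left(-25\right) + \left(-3\right)^{2} \cdot 3 = 0 + 9 \cdot 3 = 0 + 27 = 27$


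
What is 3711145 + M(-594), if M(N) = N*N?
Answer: 4063981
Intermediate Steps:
M(N) = N²
3711145 + M(-594) = 3711145 + (-594)² = 3711145 + 352836 = 4063981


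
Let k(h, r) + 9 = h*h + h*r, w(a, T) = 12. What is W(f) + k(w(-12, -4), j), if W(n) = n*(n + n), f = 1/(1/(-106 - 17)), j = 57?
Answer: 31077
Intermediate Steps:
k(h, r) = -9 + h² + h*r (k(h, r) = -9 + (h*h + h*r) = -9 + (h² + h*r) = -9 + h² + h*r)
f = -123 (f = 1/(1/(-123)) = 1/(-1/123) = -123)
W(n) = 2*n² (W(n) = n*(2*n) = 2*n²)
W(f) + k(w(-12, -4), j) = 2*(-123)² + (-9 + 12² + 12*57) = 2*15129 + (-9 + 144 + 684) = 30258 + 819 = 31077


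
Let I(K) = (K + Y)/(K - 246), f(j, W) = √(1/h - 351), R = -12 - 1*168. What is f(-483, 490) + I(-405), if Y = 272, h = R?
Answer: 19/93 + I*√315905/30 ≈ 0.2043 + 18.735*I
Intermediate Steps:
R = -180 (R = -12 - 168 = -180)
h = -180
f(j, W) = I*√315905/30 (f(j, W) = √(1/(-180) - 351) = √(-1/180 - 351) = √(-63181/180) = I*√315905/30)
I(K) = (272 + K)/(-246 + K) (I(K) = (K + 272)/(K - 246) = (272 + K)/(-246 + K))
f(-483, 490) + I(-405) = I*√315905/30 + (272 - 405)/(-246 - 405) = I*√315905/30 - 133/(-651) = I*√315905/30 - 1/651*(-133) = I*√315905/30 + 19/93 = 19/93 + I*√315905/30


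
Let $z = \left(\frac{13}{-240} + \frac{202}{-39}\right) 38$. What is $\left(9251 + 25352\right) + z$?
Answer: $\frac{17890143}{520} \approx 34404.0$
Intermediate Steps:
$z = - \frac{103417}{520}$ ($z = \left(13 \left(- \frac{1}{240}\right) + 202 \left(- \frac{1}{39}\right)\right) 38 = \left(- \frac{13}{240} - \frac{202}{39}\right) 38 = \left(- \frac{5443}{1040}\right) 38 = - \frac{103417}{520} \approx -198.88$)
$\left(9251 + 25352\right) + z = \left(9251 + 25352\right) - \frac{103417}{520} = 34603 - \frac{103417}{520} = \frac{17890143}{520}$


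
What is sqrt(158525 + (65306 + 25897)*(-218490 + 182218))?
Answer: I*sqrt(3307956691) ≈ 57515.0*I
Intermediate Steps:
sqrt(158525 + (65306 + 25897)*(-218490 + 182218)) = sqrt(158525 + 91203*(-36272)) = sqrt(158525 - 3308115216) = sqrt(-3307956691) = I*sqrt(3307956691)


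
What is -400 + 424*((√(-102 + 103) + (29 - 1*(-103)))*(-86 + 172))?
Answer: 4849312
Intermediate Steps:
-400 + 424*((√(-102 + 103) + (29 - 1*(-103)))*(-86 + 172)) = -400 + 424*((√1 + (29 + 103))*86) = -400 + 424*((1 + 132)*86) = -400 + 424*(133*86) = -400 + 424*11438 = -400 + 4849712 = 4849312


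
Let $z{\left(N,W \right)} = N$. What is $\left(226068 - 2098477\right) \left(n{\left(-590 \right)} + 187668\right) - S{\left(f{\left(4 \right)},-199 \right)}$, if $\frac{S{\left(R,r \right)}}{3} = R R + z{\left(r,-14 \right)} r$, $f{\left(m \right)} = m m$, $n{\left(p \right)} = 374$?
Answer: $-352091652749$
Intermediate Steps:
$f{\left(m \right)} = m^{2}$
$S{\left(R,r \right)} = 3 R^{2} + 3 r^{2}$ ($S{\left(R,r \right)} = 3 \left(R R + r r\right) = 3 \left(R^{2} + r^{2}\right) = 3 R^{2} + 3 r^{2}$)
$\left(226068 - 2098477\right) \left(n{\left(-590 \right)} + 187668\right) - S{\left(f{\left(4 \right)},-199 \right)} = \left(226068 - 2098477\right) \left(374 + 187668\right) - \left(3 \left(4^{2}\right)^{2} + 3 \left(-199\right)^{2}\right) = \left(-1872409\right) 188042 - \left(3 \cdot 16^{2} + 3 \cdot 39601\right) = -352091533178 - \left(3 \cdot 256 + 118803\right) = -352091533178 - \left(768 + 118803\right) = -352091533178 - 119571 = -352091652749$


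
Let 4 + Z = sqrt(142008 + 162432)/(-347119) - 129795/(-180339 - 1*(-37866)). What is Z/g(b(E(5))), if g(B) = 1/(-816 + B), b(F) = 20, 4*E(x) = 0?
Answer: 116772404/47491 + 1592*sqrt(76110)/347119 ≈ 2460.1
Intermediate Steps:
E(x) = 0 (E(x) = (1/4)*0 = 0)
Z = -146699/47491 - 2*sqrt(76110)/347119 (Z = -4 + (sqrt(142008 + 162432)/(-347119) - 129795/(-180339 - 1*(-37866))) = -4 + (sqrt(304440)*(-1/347119) - 129795/(-180339 + 37866)) = -4 + ((2*sqrt(76110))*(-1/347119) - 129795/(-142473)) = -4 + (-2*sqrt(76110)/347119 - 129795*(-1/142473)) = -4 + (-2*sqrt(76110)/347119 + 43265/47491) = -4 + (43265/47491 - 2*sqrt(76110)/347119) = -146699/47491 - 2*sqrt(76110)/347119 ≈ -3.0906)
Z/g(b(E(5))) = (-146699/47491 - 2*sqrt(76110)/347119)/(1/(-816 + 20)) = (-146699/47491 - 2*sqrt(76110)/347119)/(1/(-796)) = (-146699/47491 - 2*sqrt(76110)/347119)/(-1/796) = (-146699/47491 - 2*sqrt(76110)/347119)*(-796) = 116772404/47491 + 1592*sqrt(76110)/347119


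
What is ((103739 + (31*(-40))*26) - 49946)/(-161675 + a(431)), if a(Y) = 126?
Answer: -21553/161549 ≈ -0.13341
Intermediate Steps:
((103739 + (31*(-40))*26) - 49946)/(-161675 + a(431)) = ((103739 + (31*(-40))*26) - 49946)/(-161675 + 126) = ((103739 - 1240*26) - 49946)/(-161549) = ((103739 - 32240) - 49946)*(-1/161549) = (71499 - 49946)*(-1/161549) = 21553*(-1/161549) = -21553/161549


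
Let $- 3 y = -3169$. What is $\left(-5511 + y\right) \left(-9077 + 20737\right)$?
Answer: $- \frac{155824240}{3} \approx -5.1941 \cdot 10^{7}$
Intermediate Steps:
$y = \frac{3169}{3}$ ($y = \left(- \frac{1}{3}\right) \left(-3169\right) = \frac{3169}{3} \approx 1056.3$)
$\left(-5511 + y\right) \left(-9077 + 20737\right) = \left(-5511 + \frac{3169}{3}\right) \left(-9077 + 20737\right) = \left(- \frac{13364}{3}\right) 11660 = - \frac{155824240}{3}$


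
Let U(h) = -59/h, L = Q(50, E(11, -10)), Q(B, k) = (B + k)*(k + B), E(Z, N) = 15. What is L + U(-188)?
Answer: 794359/188 ≈ 4225.3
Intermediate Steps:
Q(B, k) = (B + k)² (Q(B, k) = (B + k)*(B + k) = (B + k)²)
L = 4225 (L = (50 + 15)² = 65² = 4225)
L + U(-188) = 4225 - 59/(-188) = 4225 - 59*(-1/188) = 4225 + 59/188 = 794359/188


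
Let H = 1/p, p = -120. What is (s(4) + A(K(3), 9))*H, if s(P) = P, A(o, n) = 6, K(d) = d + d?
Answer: -1/12 ≈ -0.083333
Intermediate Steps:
K(d) = 2*d
H = -1/120 (H = 1/(-120) = -1/120 ≈ -0.0083333)
(s(4) + A(K(3), 9))*H = (4 + 6)*(-1/120) = 10*(-1/120) = -1/12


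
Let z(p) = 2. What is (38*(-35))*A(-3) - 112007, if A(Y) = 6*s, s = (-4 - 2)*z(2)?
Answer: -16247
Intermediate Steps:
s = -12 (s = (-4 - 2)*2 = -6*2 = -12)
A(Y) = -72 (A(Y) = 6*(-12) = -72)
(38*(-35))*A(-3) - 112007 = (38*(-35))*(-72) - 112007 = -1330*(-72) - 112007 = 95760 - 112007 = -16247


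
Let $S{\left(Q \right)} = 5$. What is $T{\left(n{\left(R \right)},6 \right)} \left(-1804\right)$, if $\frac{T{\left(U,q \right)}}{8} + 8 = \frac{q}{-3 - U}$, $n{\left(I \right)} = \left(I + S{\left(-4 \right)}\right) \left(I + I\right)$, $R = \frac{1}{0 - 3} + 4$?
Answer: $\frac{69937472}{599} \approx 1.1676 \cdot 10^{5}$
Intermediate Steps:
$R = \frac{11}{3}$ ($R = \frac{1}{-3} + 4 = - \frac{1}{3} + 4 = \frac{11}{3} \approx 3.6667$)
$n{\left(I \right)} = 2 I \left(5 + I\right)$ ($n{\left(I \right)} = \left(I + 5\right) \left(I + I\right) = \left(5 + I\right) 2 I = 2 I \left(5 + I\right)$)
$T{\left(U,q \right)} = -64 + \frac{8 q}{-3 - U}$ ($T{\left(U,q \right)} = -64 + 8 \frac{q}{-3 - U} = -64 + \frac{8 q}{-3 - U}$)
$T{\left(n{\left(R \right)},6 \right)} \left(-1804\right) = \frac{8 \left(-24 - 6 - 8 \cdot 2 \cdot \frac{11}{3} \left(5 + \frac{11}{3}\right)\right)}{3 + 2 \cdot \frac{11}{3} \left(5 + \frac{11}{3}\right)} \left(-1804\right) = \frac{8 \left(-24 - 6 - 8 \cdot 2 \cdot \frac{11}{3} \cdot \frac{26}{3}\right)}{3 + 2 \cdot \frac{11}{3} \cdot \frac{26}{3}} \left(-1804\right) = \frac{8 \left(-24 - 6 - \frac{4576}{9}\right)}{3 + \frac{572}{9}} \left(-1804\right) = \frac{8 \left(-24 - 6 - \frac{4576}{9}\right)}{\frac{599}{9}} \left(-1804\right) = 8 \cdot \frac{9}{599} \left(- \frac{4846}{9}\right) \left(-1804\right) = \left(- \frac{38768}{599}\right) \left(-1804\right) = \frac{69937472}{599}$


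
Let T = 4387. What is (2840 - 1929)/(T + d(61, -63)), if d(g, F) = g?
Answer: 911/4448 ≈ 0.20481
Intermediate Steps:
(2840 - 1929)/(T + d(61, -63)) = (2840 - 1929)/(4387 + 61) = 911/4448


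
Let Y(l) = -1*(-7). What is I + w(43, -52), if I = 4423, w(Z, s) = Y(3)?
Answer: 4430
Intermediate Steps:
Y(l) = 7
w(Z, s) = 7
I + w(43, -52) = 4423 + 7 = 4430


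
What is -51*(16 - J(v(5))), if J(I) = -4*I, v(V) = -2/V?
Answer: -3672/5 ≈ -734.40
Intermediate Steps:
-51*(16 - J(v(5))) = -51*(16 - (-4)*(-2/5)) = -51*(16 - (-4)*(-2*⅕)) = -51*(16 - (-4)*(-2)/5) = -51*(16 - 1*8/5) = -51*(16 - 8/5) = -51*72/5 = -3672/5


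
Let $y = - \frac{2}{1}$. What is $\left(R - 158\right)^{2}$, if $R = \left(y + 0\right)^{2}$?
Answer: $23716$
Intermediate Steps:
$y = -2$ ($y = \left(-2\right) 1 = -2$)
$R = 4$ ($R = \left(-2 + 0\right)^{2} = \left(-2\right)^{2} = 4$)
$\left(R - 158\right)^{2} = \left(4 - 158\right)^{2} = \left(-154\right)^{2} = 23716$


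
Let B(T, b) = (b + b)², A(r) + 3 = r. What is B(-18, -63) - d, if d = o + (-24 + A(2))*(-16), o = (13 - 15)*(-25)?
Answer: 15426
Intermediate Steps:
A(r) = -3 + r
B(T, b) = 4*b² (B(T, b) = (2*b)² = 4*b²)
o = 50 (o = -2*(-25) = 50)
d = 450 (d = 50 + (-24 + (-3 + 2))*(-16) = 50 + (-24 - 1)*(-16) = 50 - 25*(-16) = 50 + 400 = 450)
B(-18, -63) - d = 4*(-63)² - 1*450 = 4*3969 - 450 = 15876 - 450 = 15426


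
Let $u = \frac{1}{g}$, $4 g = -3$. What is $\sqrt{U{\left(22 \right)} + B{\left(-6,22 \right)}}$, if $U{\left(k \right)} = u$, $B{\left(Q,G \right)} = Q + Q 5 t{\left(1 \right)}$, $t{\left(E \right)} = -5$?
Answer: $\frac{2 \sqrt{321}}{3} \approx 11.944$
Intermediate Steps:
$g = - \frac{3}{4}$ ($g = \frac{1}{4} \left(-3\right) = - \frac{3}{4} \approx -0.75$)
$u = - \frac{4}{3}$ ($u = \frac{1}{- \frac{3}{4}} = - \frac{4}{3} \approx -1.3333$)
$B{\left(Q,G \right)} = - 24 Q$ ($B{\left(Q,G \right)} = Q + Q 5 \left(-5\right) = Q + 5 Q \left(-5\right) = Q - 25 Q = - 24 Q$)
$U{\left(k \right)} = - \frac{4}{3}$
$\sqrt{U{\left(22 \right)} + B{\left(-6,22 \right)}} = \sqrt{- \frac{4}{3} - -144} = \sqrt{- \frac{4}{3} + 144} = \sqrt{\frac{428}{3}} = \frac{2 \sqrt{321}}{3}$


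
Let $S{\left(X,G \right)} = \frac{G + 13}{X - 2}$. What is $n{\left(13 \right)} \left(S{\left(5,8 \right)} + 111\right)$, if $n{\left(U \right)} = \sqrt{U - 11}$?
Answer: $118 \sqrt{2} \approx 166.88$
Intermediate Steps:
$S{\left(X,G \right)} = \frac{13 + G}{-2 + X}$
$n{\left(U \right)} = \sqrt{-11 + U}$
$n{\left(13 \right)} \left(S{\left(5,8 \right)} + 111\right) = \sqrt{-11 + 13} \left(\frac{13 + 8}{-2 + 5} + 111\right) = \sqrt{2} \left(\frac{1}{3} \cdot 21 + 111\right) = \sqrt{2} \left(7 + 111\right) = \sqrt{2} \cdot 118 = 118 \sqrt{2}$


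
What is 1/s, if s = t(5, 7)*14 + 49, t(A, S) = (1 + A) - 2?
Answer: 1/105 ≈ 0.0095238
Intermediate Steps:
t(A, S) = -1 + A
s = 105 (s = (-1 + 5)*14 + 49 = 4*14 + 49 = 56 + 49 = 105)
1/s = 1/105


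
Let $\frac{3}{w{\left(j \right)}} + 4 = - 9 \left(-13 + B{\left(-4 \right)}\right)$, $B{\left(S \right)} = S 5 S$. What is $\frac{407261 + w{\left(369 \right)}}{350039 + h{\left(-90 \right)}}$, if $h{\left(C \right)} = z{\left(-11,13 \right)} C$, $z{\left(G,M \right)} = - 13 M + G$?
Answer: $\frac{247207424}{222307073} \approx 1.112$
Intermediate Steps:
$B{\left(S \right)} = 5 S^{2}$ ($B{\left(S \right)} = 5 S S = 5 S^{2}$)
$z{\left(G,M \right)} = G - 13 M$
$w{\left(j \right)} = - \frac{3}{607}$ ($w{\left(j \right)} = \frac{3}{-4 - 9 \left(-13 + 5 \left(-4\right)^{2}\right)} = \frac{3}{-4 - 9 \left(-13 + 5 \cdot 16\right)} = \frac{3}{-4 - 9 \left(-13 + 80\right)} = \frac{3}{-4 - 603} = \frac{3}{-607} = 3 \left(- \frac{1}{607}\right) = - \frac{3}{607}$)
$h{\left(C \right)} = - 180 C$ ($h{\left(C \right)} = \left(-11 - 169\right) C = - 180 C$)
$\frac{407261 + w{\left(369 \right)}}{350039 + h{\left(-90 \right)}} = \frac{407261 - \frac{3}{607}}{350039 - -16200} = \frac{247207424}{607 \left(350039 + 16200\right)} = \frac{247207424}{607 \cdot 366239} = \frac{247207424}{607} \cdot \frac{1}{366239} = \frac{247207424}{222307073}$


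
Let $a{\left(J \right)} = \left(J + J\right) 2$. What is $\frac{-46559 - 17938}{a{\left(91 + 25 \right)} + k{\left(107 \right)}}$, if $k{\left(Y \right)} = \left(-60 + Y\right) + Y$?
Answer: $- \frac{21499}{206} \approx -104.36$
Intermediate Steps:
$k{\left(Y \right)} = -60 + 2 Y$
$a{\left(J \right)} = 4 J$ ($a{\left(J \right)} = 2 J 2 = 4 J$)
$\frac{-46559 - 17938}{a{\left(91 + 25 \right)} + k{\left(107 \right)}} = \frac{-46559 - 17938}{4 \left(91 + 25\right) + \left(-60 + 2 \cdot 107\right)} = - \frac{64497}{4 \cdot 116 + \left(-60 + 214\right)} = - \frac{64497}{464 + 154} = - \frac{64497}{618} = \left(-64497\right) \frac{1}{618} = - \frac{21499}{206}$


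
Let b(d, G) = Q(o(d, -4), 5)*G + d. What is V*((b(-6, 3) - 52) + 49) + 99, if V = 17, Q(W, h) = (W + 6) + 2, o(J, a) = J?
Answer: 48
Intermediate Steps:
Q(W, h) = 8 + W (Q(W, h) = (6 + W) + 2 = 8 + W)
b(d, G) = d + G*(8 + d) (b(d, G) = (8 + d)*G + d = G*(8 + d) + d = d + G*(8 + d))
V*((b(-6, 3) - 52) + 49) + 99 = 17*(((-6 + 3*(8 - 6)) - 52) + 49) + 99 = 17*(((-6 + 3*2) - 52) + 49) + 99 = 17*(((-6 + 6) - 52) + 49) + 99 = 17*((0 - 52) + 49) + 99 = 17*(-52 + 49) + 99 = 17*(-3) + 99 = -51 + 99 = 48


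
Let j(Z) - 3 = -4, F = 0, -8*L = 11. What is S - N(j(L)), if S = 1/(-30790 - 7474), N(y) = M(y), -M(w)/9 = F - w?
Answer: 344375/38264 ≈ 9.0000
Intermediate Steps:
L = -11/8 (L = -⅛*11 = -11/8 ≈ -1.3750)
j(Z) = -1 (j(Z) = 3 - 4 = -1)
M(w) = 9*w (M(w) = -9*(0 - w) = -(-9)*w = 9*w)
N(y) = 9*y
S = -1/38264 (S = 1/(-38264) = -1/38264 ≈ -2.6134e-5)
S - N(j(L)) = -1/38264 - 9*(-1) = -1/38264 - 1*(-9) = -1/38264 + 9 = 344375/38264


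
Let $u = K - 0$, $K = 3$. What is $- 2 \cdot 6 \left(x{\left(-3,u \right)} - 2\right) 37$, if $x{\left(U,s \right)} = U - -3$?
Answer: $888$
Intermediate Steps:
$u = 3$ ($u = 3 - 0 = 3 + 0 = 3$)
$x{\left(U,s \right)} = 3 + U$ ($x{\left(U,s \right)} = U + 3 = 3 + U$)
$- 2 \cdot 6 \left(x{\left(-3,u \right)} - 2\right) 37 = - 2 \cdot 6 \left(\left(3 - 3\right) - 2\right) 37 = - 2 \cdot 6 \left(0 - 2\right) 37 = - 2 \cdot 6 \left(-2\right) 37 = \left(-2\right) \left(-12\right) 37 = 24 \cdot 37 = 888$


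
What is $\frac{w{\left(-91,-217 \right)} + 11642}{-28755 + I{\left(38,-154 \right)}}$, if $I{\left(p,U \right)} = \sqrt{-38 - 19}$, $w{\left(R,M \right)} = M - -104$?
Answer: $- \frac{110505465}{275616694} - \frac{3843 i \sqrt{57}}{275616694} \approx -0.40094 - 0.00010527 i$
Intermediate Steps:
$w{\left(R,M \right)} = 104 + M$ ($w{\left(R,M \right)} = M + 104 = 104 + M$)
$I{\left(p,U \right)} = i \sqrt{57}$ ($I{\left(p,U \right)} = \sqrt{-57} = i \sqrt{57}$)
$\frac{w{\left(-91,-217 \right)} + 11642}{-28755 + I{\left(38,-154 \right)}} = \frac{\left(104 - 217\right) + 11642}{-28755 + i \sqrt{57}} = \frac{-113 + 11642}{-28755 + i \sqrt{57}} = \frac{11529}{-28755 + i \sqrt{57}}$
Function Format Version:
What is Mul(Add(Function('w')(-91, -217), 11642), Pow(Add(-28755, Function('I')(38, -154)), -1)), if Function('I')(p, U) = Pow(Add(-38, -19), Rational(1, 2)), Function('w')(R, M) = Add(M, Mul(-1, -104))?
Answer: Add(Rational(-110505465, 275616694), Mul(Rational(-3843, 275616694), I, Pow(57, Rational(1, 2)))) ≈ Add(-0.40094, Mul(-0.00010527, I))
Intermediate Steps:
Function('w')(R, M) = Add(104, M) (Function('w')(R, M) = Add(M, 104) = Add(104, M))
Function('I')(p, U) = Mul(I, Pow(57, Rational(1, 2))) (Function('I')(p, U) = Pow(-57, Rational(1, 2)) = Mul(I, Pow(57, Rational(1, 2))))
Mul(Add(Function('w')(-91, -217), 11642), Pow(Add(-28755, Function('I')(38, -154)), -1)) = Mul(Add(Add(104, -217), 11642), Pow(Add(-28755, Mul(I, Pow(57, Rational(1, 2)))), -1)) = Mul(Add(-113, 11642), Pow(Add(-28755, Mul(I, Pow(57, Rational(1, 2)))), -1)) = Mul(11529, Pow(Add(-28755, Mul(I, Pow(57, Rational(1, 2)))), -1))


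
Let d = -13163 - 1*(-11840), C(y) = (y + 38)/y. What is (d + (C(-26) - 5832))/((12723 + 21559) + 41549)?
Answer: -31007/328601 ≈ -0.094361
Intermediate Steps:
C(y) = (38 + y)/y
d = -1323 (d = -13163 + 11840 = -1323)
(d + (C(-26) - 5832))/((12723 + 21559) + 41549) = (-1323 + ((38 - 26)/(-26) - 5832))/((12723 + 21559) + 41549) = (-1323 + (-1/26*12 - 5832))/(34282 + 41549) = (-1323 + (-6/13 - 5832))/75831 = (-1323 - 75822/13)*(1/75831) = -93021/13*1/75831 = -31007/328601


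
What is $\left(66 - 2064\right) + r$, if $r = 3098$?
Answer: $1100$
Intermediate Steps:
$\left(66 - 2064\right) + r = \left(66 - 2064\right) + 3098 = -1998 + 3098 = 1100$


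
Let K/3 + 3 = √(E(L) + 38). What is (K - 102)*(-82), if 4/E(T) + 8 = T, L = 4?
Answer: 9102 - 246*√37 ≈ 7605.6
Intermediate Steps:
E(T) = 4/(-8 + T)
K = -9 + 3*√37 (K = -9 + 3*√(4/(-8 + 4) + 38) = -9 + 3*√(4/(-4) + 38) = -9 + 3*√(4*(-¼) + 38) = -9 + 3*√(-1 + 38) = -9 + 3*√37 ≈ 9.2483)
(K - 102)*(-82) = ((-9 + 3*√37) - 102)*(-82) = (-111 + 3*√37)*(-82) = 9102 - 246*√37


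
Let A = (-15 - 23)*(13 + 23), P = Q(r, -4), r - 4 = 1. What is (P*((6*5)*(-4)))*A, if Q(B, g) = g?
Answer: -656640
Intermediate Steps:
r = 5 (r = 4 + 1 = 5)
P = -4
A = -1368 (A = -38*36 = -1368)
(P*((6*5)*(-4)))*A = -4*6*5*(-4)*(-1368) = -120*(-4)*(-1368) = -4*(-120)*(-1368) = 480*(-1368) = -656640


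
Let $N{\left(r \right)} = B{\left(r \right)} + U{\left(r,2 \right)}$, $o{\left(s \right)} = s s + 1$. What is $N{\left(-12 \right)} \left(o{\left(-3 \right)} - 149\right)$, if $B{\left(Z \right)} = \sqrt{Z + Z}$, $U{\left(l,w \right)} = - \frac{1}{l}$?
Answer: $- \frac{139}{12} - 278 i \sqrt{6} \approx -11.583 - 680.96 i$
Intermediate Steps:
$B{\left(Z \right)} = \sqrt{2} \sqrt{Z}$ ($B{\left(Z \right)} = \sqrt{2 Z} = \sqrt{2} \sqrt{Z}$)
$o{\left(s \right)} = 1 + s^{2}$ ($o{\left(s \right)} = s^{2} + 1 = 1 + s^{2}$)
$N{\left(r \right)} = - \frac{1}{r} + \sqrt{2} \sqrt{r}$ ($N{\left(r \right)} = \sqrt{2} \sqrt{r} - \frac{1}{r} = - \frac{1}{r} + \sqrt{2} \sqrt{r}$)
$N{\left(-12 \right)} \left(o{\left(-3 \right)} - 149\right) = \frac{-1 + \sqrt{2} \left(-12\right)^{\frac{3}{2}}}{-12} \left(\left(1 + \left(-3\right)^{2}\right) - 149\right) = - \frac{-1 + \sqrt{2} \left(- 24 i \sqrt{3}\right)}{12} \left(\left(1 + 9\right) - 149\right) = - \frac{-1 - 24 i \sqrt{6}}{12} \left(10 - 149\right) = \left(\frac{1}{12} + 2 i \sqrt{6}\right) \left(-139\right) = - \frac{139}{12} - 278 i \sqrt{6}$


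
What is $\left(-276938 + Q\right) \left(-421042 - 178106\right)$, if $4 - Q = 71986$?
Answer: $209054720160$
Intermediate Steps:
$Q = -71982$ ($Q = 4 - 71986 = -71982$)
$\left(-276938 + Q\right) \left(-421042 - 178106\right) = \left(-276938 - 71982\right) \left(-421042 - 178106\right) = \left(-348920\right) \left(-599148\right) = 209054720160$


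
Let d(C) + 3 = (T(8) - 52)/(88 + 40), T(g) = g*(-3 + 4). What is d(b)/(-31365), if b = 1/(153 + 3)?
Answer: 107/1003680 ≈ 0.00010661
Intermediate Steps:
T(g) = g (T(g) = g*1 = g)
b = 1/156 ≈ 0.0064103
d(C) = -107/32 (d(C) = -3 + (8 - 52)/(88 + 40) = -3 - 44/128 = -3 - 44*1/128 = -3 - 11/32 = -107/32)
d(b)/(-31365) = -107/32/(-31365) = -107/32*(-1/31365) = 107/1003680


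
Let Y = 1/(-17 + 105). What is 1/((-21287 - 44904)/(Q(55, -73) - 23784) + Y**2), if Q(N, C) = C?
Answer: 184748608/512606961 ≈ 0.36041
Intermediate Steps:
Y = 1/88 ≈ 0.011364
1/((-21287 - 44904)/(Q(55, -73) - 23784) + Y**2) = 1/((-21287 - 44904)/(-73 - 23784) + (1/88)**2) = 1/(-66191/(-23857) + 1/7744) = 1/(-66191*(-1/23857) + 1/7744) = 1/(66191/23857 + 1/7744) = 1/(512606961/184748608) = 184748608/512606961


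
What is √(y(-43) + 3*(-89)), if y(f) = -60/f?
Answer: 9*I*√6063/43 ≈ 16.297*I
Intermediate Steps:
√(y(-43) + 3*(-89)) = √(-60/(-43) + 3*(-89)) = √(-60*(-1/43) - 267) = √(60/43 - 267) = √(-11421/43) = 9*I*√6063/43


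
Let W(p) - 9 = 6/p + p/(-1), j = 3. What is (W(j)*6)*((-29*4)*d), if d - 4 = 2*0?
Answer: -22272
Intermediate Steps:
d = 4 (d = 4 + 2*0 = 4 + 0 = 4)
W(p) = 9 - p + 6/p (W(p) = 9 + (6/p + p/(-1)) = 9 + (6/p + p*(-1)) = 9 + (6/p - p) = 9 + (-p + 6/p) = 9 - p + 6/p)
(W(j)*6)*((-29*4)*d) = ((9 - 1*3 + 6/3)*6)*(-29*4*4) = ((9 - 3 + 6*(1/3))*6)*(-116*4) = ((9 - 3 + 2)*6)*(-464) = (8*6)*(-464) = 48*(-464) = -22272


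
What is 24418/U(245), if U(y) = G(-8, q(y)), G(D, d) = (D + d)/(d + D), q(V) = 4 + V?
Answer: 24418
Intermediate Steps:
G(D, d) = 1 (G(D, d) = (D + d)/(D + d) = 1)
U(y) = 1
24418/U(245) = 24418/1 = 24418*1 = 24418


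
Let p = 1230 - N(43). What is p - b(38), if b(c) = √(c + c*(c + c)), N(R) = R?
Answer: 1187 - √2926 ≈ 1132.9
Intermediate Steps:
p = 1187 (p = 1230 - 1*43 = 1230 - 43 = 1187)
b(c) = √(c + 2*c²) (b(c) = √(c + c*(2*c)) = √(c + 2*c²))
p - b(38) = 1187 - √(38*(1 + 2*38)) = 1187 - √(38*(1 + 76)) = 1187 - √(38*77) = 1187 - √2926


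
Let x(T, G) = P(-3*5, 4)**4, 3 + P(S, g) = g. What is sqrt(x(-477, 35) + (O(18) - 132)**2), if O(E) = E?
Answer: sqrt(12997) ≈ 114.00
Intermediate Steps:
P(S, g) = -3 + g
x(T, G) = 1 (x(T, G) = (-3 + 4)**4 = 1**4 = 1)
sqrt(x(-477, 35) + (O(18) - 132)**2) = sqrt(1 + (18 - 132)**2) = sqrt(1 + (-114)**2) = sqrt(1 + 12996) = sqrt(12997)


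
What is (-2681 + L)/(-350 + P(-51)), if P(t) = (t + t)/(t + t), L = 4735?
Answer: -2054/349 ≈ -5.8854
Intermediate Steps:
P(t) = 1 (P(t) = (2*t)/((2*t)) = (2*t)*(1/(2*t)) = 1)
(-2681 + L)/(-350 + P(-51)) = (-2681 + 4735)/(-350 + 1) = 2054/(-349) = 2054*(-1/349) = -2054/349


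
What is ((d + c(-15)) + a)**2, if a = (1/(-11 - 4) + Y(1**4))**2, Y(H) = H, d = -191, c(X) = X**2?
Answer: 61559716/50625 ≈ 1216.0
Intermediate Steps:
a = 196/225 (a = (1/(-11 - 4) + 1**4)**2 = (1/(-15) + 1)**2 = (-1/15 + 1)**2 = (14/15)**2 = 196/225 ≈ 0.87111)
((d + c(-15)) + a)**2 = ((-191 + (-15)**2) + 196/225)**2 = ((-191 + 225) + 196/225)**2 = (34 + 196/225)**2 = (7846/225)**2 = 61559716/50625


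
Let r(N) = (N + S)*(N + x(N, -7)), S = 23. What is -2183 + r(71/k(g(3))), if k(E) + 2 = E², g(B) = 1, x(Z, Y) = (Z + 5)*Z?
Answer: -223703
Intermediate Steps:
x(Z, Y) = Z*(5 + Z) (x(Z, Y) = (5 + Z)*Z = Z*(5 + Z))
k(E) = -2 + E²
r(N) = (23 + N)*(N + N*(5 + N)) (r(N) = (N + 23)*(N + N*(5 + N)) = (23 + N)*(N + N*(5 + N)))
-2183 + r(71/k(g(3))) = -2183 + (71/(-2 + 1²))*(138 + (71/(-2 + 1²))² + 29*(71/(-2 + 1²))) = -2183 + (71/(-2 + 1))*(138 + (71/(-2 + 1))² + 29*(71/(-2 + 1))) = -2183 + (71/(-1))*(138 + (71/(-1))² + 29*(71/(-1))) = -2183 + (71*(-1))*(138 + (71*(-1))² + 29*(71*(-1))) = -2183 - 71*(138 + (-71)² + 29*(-71)) = -2183 - 71*(138 + 5041 - 2059) = -2183 - 71*3120 = -2183 - 221520 = -223703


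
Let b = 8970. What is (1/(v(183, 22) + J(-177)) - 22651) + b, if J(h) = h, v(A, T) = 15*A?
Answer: -35132807/2568 ≈ -13681.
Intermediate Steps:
(1/(v(183, 22) + J(-177)) - 22651) + b = (1/(15*183 - 177) - 22651) + 8970 = (1/(2745 - 177) - 22651) + 8970 = (1/2568 - 22651) + 8970 = -58167767/2568 + 8970 = -35132807/2568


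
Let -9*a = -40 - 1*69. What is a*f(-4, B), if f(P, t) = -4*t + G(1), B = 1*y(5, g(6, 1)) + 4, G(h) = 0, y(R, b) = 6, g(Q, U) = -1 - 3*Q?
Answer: -4360/9 ≈ -484.44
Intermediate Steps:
B = 10 (B = 1*6 + 4 = 6 + 4 = 10)
f(P, t) = -4*t (f(P, t) = -4*t + 0 = -4*t)
a = 109/9 (a = -(-40 - 1*69)/9 = -(-40 - 69)/9 = -1/9*(-109) = 109/9 ≈ 12.111)
a*f(-4, B) = 109*(-4*10)/9 = (109/9)*(-40) = -4360/9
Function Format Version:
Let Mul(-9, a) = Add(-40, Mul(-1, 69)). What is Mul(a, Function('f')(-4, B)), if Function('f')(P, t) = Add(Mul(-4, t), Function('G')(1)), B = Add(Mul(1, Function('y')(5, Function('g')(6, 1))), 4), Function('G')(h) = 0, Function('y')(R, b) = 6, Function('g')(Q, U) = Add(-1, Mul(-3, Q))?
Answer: Rational(-4360, 9) ≈ -484.44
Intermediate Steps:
B = 10 (B = Add(Mul(1, 6), 4) = Add(6, 4) = 10)
Function('f')(P, t) = Mul(-4, t) (Function('f')(P, t) = Add(Mul(-4, t), 0) = Mul(-4, t))
a = Rational(109, 9) (a = Mul(Rational(-1, 9), Add(-40, Mul(-1, 69))) = Mul(Rational(-1, 9), Add(-40, -69)) = Mul(Rational(-1, 9), -109) = Rational(109, 9) ≈ 12.111)
Mul(a, Function('f')(-4, B)) = Mul(Rational(109, 9), Mul(-4, 10)) = Mul(Rational(109, 9), -40) = Rational(-4360, 9)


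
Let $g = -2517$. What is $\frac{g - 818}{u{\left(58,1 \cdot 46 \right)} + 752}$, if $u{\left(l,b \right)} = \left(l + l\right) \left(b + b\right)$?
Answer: $- \frac{3335}{11424} \approx -0.29193$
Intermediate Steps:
$u{\left(l,b \right)} = 4 b l$ ($u{\left(l,b \right)} = 2 l 2 b = 4 b l$)
$\frac{g - 818}{u{\left(58,1 \cdot 46 \right)} + 752} = \frac{-2517 - 818}{4 \cdot 1 \cdot 46 \cdot 58 + 752} = - \frac{3335}{4 \cdot 46 \cdot 58 + 752} = - \frac{3335}{10672 + 752} = - \frac{3335}{11424}$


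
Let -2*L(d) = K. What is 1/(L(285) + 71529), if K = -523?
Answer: 2/143581 ≈ 1.3929e-5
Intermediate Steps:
L(d) = 523/2 (L(d) = -½*(-523) = 523/2)
1/(L(285) + 71529) = 1/(523/2 + 71529) = 1/(143581/2) = 2/143581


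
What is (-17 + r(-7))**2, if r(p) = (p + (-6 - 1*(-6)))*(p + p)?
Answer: 6561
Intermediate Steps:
r(p) = 2*p**2 (r(p) = (p + (-6 + 6))*(2*p) = (p + 0)*(2*p) = p*(2*p) = 2*p**2)
(-17 + r(-7))**2 = (-17 + 2*(-7)**2)**2 = (-17 + 2*49)**2 = (-17 + 98)**2 = 81**2 = 6561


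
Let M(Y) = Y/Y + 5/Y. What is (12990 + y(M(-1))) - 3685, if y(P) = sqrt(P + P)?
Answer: 9305 + 2*I*sqrt(2) ≈ 9305.0 + 2.8284*I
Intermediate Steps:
M(Y) = 1 + 5/Y
y(P) = sqrt(2)*sqrt(P) (y(P) = sqrt(2*P) = sqrt(2)*sqrt(P))
(12990 + y(M(-1))) - 3685 = (12990 + sqrt(2)*sqrt((5 - 1)/(-1))) - 3685 = (12990 + sqrt(2)*sqrt(-1*4)) - 3685 = (12990 + sqrt(2)*sqrt(-4)) - 3685 = (12990 + sqrt(2)*(2*I)) - 3685 = (12990 + 2*I*sqrt(2)) - 3685 = 9305 + 2*I*sqrt(2)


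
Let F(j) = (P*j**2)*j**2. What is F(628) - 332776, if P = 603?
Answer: 93789859559192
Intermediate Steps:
F(j) = 603*j**4 (F(j) = (603*j**2)*j**2 = 603*j**4)
F(628) - 332776 = 603*628**4 - 332776 = 603*155538739456 - 332776 = 93789859891968 - 332776 = 93789859559192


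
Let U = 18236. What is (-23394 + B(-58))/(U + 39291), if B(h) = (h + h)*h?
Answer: -16666/57527 ≈ -0.28971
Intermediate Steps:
B(h) = 2*h² (B(h) = (2*h)*h = 2*h²)
(-23394 + B(-58))/(U + 39291) = (-23394 + 2*(-58)²)/(18236 + 39291) = (-23394 + 2*3364)/57527 = (-23394 + 6728)*(1/57527) = -16666*1/57527 = -16666/57527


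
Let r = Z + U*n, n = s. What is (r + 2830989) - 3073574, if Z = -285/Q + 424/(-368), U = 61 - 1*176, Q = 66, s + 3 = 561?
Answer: -77610399/253 ≈ -3.0676e+5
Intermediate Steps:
s = 558 (s = -3 + 561 = 558)
n = 558
U = -115 (U = 61 - 176 = -115)
Z = -1384/253 (Z = -285/66 + 424/(-368) = -285*1/66 + 424*(-1/368) = -95/22 - 53/46 = -1384/253 ≈ -5.4704)
r = -16236394/253 (r = -1384/253 - 115*558 = -1384/253 - 64170 = -16236394/253 ≈ -64176.)
(r + 2830989) - 3073574 = (-16236394/253 + 2830989) - 3073574 = 700003823/253 - 3073574 = -77610399/253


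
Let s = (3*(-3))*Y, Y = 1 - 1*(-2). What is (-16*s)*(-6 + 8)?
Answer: 864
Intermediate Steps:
Y = 3 (Y = 1 + 2 = 3)
s = -27 (s = (3*(-3))*3 = -9*3 = -27)
(-16*s)*(-6 + 8) = (-16*(-27))*(-6 + 8) = 432*2 = 864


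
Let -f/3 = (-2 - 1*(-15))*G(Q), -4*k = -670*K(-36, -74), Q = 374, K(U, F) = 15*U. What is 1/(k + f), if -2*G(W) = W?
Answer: -1/83157 ≈ -1.2025e-5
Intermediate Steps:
G(W) = -W/2
k = -90450 (k = -(-335)*15*(-36)/2 = -(-335)*(-540)/2 = -¼*361800 = -90450)
f = 7293 (f = -3*(-2 - 1*(-15))*(-½*374) = -3*(-2 + 15)*(-187) = -39*(-187) = -3*(-2431) = 7293)
1/(k + f) = 1/(-90450 + 7293) = 1/(-83157) = -1/83157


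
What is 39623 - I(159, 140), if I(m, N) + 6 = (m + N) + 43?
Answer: 39287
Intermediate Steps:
I(m, N) = 37 + N + m (I(m, N) = -6 + ((m + N) + 43) = -6 + ((N + m) + 43) = -6 + (43 + N + m) = 37 + N + m)
39623 - I(159, 140) = 39623 - (37 + 140 + 159) = 39623 - 1*336 = 39623 - 336 = 39287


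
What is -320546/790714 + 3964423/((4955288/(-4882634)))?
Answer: -131945821736069631/33777720652 ≈ -3.9063e+6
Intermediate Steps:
-320546/790714 + 3964423/((4955288/(-4882634))) = -320546*1/790714 + 3964423/((4955288*(-1/4882634))) = -160273/395357 + 3964423/(-2477644/2441317) = -160273/395357 + 3964423*(-2441317/2477644) = -160273/395357 - 9678413265091/2477644 = -131945821736069631/33777720652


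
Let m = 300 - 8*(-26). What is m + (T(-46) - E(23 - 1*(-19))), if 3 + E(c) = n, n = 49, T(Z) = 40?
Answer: 502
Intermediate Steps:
E(c) = 46 (E(c) = -3 + 49 = 46)
m = 508 (m = 300 - 1*(-208) = 300 + 208 = 508)
m + (T(-46) - E(23 - 1*(-19))) = 508 + (40 - 1*46) = 508 + (40 - 46) = 508 - 6 = 502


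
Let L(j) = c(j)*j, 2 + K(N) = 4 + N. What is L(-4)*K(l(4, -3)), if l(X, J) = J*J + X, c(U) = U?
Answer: 240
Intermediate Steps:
l(X, J) = X + J² (l(X, J) = J² + X = X + J²)
K(N) = 2 + N (K(N) = -2 + (4 + N) = 2 + N)
L(j) = j² (L(j) = j*j = j²)
L(-4)*K(l(4, -3)) = (-4)²*(2 + (4 + (-3)²)) = 16*(2 + (4 + 9)) = 16*(2 + 13) = 16*15 = 240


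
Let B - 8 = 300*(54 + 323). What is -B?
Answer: -113108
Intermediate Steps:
B = 113108 (B = 8 + 300*(54 + 323) = 8 + 300*377 = 8 + 113100 = 113108)
-B = -1*113108 = -113108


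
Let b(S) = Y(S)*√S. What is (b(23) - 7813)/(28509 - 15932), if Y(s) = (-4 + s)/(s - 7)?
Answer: -7813/12577 + 19*√23/201232 ≈ -0.62076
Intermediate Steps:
Y(s) = (-4 + s)/(-7 + s)
b(S) = √S*(-4 + S)/(-7 + S) (b(S) = ((-4 + S)/(-7 + S))*√S = √S*(-4 + S)/(-7 + S))
(b(23) - 7813)/(28509 - 15932) = (√23*(-4 + 23)/(-7 + 23) - 7813)/(28509 - 15932) = (√23*19/16 - 7813)/12577 = (√23*(1/16)*19 - 7813)*(1/12577) = (19*√23/16 - 7813)*(1/12577) = (-7813 + 19*√23/16)*(1/12577) = -7813/12577 + 19*√23/201232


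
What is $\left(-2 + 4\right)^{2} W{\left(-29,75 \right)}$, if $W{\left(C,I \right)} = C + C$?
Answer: $-232$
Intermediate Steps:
$W{\left(C,I \right)} = 2 C$
$\left(-2 + 4\right)^{2} W{\left(-29,75 \right)} = \left(-2 + 4\right)^{2} \cdot 2 \left(-29\right) = 2^{2} \left(-58\right) = 4 \left(-58\right) = -232$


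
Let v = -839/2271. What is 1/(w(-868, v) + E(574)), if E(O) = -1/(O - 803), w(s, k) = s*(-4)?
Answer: 229/795089 ≈ 0.00028802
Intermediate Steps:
v = -839/2271 (v = -839*1/2271 = -839/2271 ≈ -0.36944)
w(s, k) = -4*s
E(O) = -1/(-803 + O)
1/(w(-868, v) + E(574)) = 1/(-4*(-868) - 1/(-803 + 574)) = 1/(3472 - 1/(-229)) = 1/(3472 - 1*(-1/229)) = 1/(3472 + 1/229) = 1/(795089/229) = 229/795089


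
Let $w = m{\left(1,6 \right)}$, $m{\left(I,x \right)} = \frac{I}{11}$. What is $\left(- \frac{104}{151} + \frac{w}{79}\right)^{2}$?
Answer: $\frac{8140550625}{17218425961} \approx 0.47278$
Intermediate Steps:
$m{\left(I,x \right)} = \frac{I}{11}$ ($m{\left(I,x \right)} = I \frac{1}{11} = \frac{I}{11}$)
$w = \frac{1}{11}$ ($w = \frac{1}{11} \cdot 1 = \frac{1}{11} \approx 0.090909$)
$\left(- \frac{104}{151} + \frac{w}{79}\right)^{2} = \left(- \frac{104}{151} + \frac{1}{11 \cdot 79}\right)^{2} = \left(\left(-104\right) \frac{1}{151} + \frac{1}{11} \cdot \frac{1}{79}\right)^{2} = \left(- \frac{104}{151} + \frac{1}{869}\right)^{2} = \left(- \frac{90225}{131219}\right)^{2} = \frac{8140550625}{17218425961}$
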